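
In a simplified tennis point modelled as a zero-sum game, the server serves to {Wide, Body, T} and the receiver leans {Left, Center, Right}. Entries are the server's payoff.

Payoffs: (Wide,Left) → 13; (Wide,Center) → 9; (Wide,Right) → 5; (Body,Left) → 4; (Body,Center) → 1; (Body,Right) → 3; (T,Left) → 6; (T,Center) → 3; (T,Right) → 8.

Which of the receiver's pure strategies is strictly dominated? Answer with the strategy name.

Left

Center holds the server's payoff strictly below Left in every row: 9 < 13, 1 < 4, 3 < 6.
So Left is strictly dominated for the receiver.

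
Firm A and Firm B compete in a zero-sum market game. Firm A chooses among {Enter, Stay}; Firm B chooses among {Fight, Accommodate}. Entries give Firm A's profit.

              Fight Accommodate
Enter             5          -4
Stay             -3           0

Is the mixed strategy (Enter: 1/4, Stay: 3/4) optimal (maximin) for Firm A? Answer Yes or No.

Yes

Against Fight this mix gives (1/4)·5 + (3/4)·(-3) = -1.
Against Accommodate this mix gives (1/4)·(-4) + (3/4)·0 = -1.
All of Firm B's active replies (Fight, Accommodate) yield -1, and no column does worse for Firm A. The mix makes Firm B indifferent and guarantees -1, so it is optimal.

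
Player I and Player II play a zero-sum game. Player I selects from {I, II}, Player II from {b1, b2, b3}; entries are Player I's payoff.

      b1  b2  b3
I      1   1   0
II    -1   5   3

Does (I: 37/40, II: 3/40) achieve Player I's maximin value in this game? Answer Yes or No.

Against b1 this mix gives (37/40)·1 + (3/40)·(-1) = 17/20.
Against b2 this mix gives (37/40)·1 + (3/40)·5 = 13/10.
Against b3 this mix gives (37/40)·0 + (3/40)·3 = 9/40.
Player II will play b3, holding Player I to 9/40. Shifting weight toward the row that does better against b3 would raise this floor (the equalizing mix achieves 3/5 against both b3 and b1), so the proposed strategy is not optimal.

No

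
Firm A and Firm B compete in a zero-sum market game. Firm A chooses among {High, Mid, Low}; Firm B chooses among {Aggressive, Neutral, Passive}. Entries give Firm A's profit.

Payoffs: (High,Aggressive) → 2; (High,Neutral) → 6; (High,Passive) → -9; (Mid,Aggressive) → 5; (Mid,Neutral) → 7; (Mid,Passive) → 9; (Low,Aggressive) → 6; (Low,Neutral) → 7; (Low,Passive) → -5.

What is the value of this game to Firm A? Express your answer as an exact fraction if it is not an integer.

Row minima: High → -9, Mid → 5, Low → -5; maximin = 5.
Column maxima: Aggressive → 6, Neutral → 7, Passive → 9; minimax = 6.
5 ≠ 6, so there is no saddle point; optimal play is mixed.
High is strictly dominated by Mid, so Firm A never plays it.
Neutral is strictly dominated by Aggressive (it gives Firm A strictly more in every row), so Firm B never plays it.
On the remaining 2×2 (Mid, Low vs Aggressive, Passive):
Let Firm A play Mid with probability p. Expected payoff against Aggressive: 5p + 6(1−p) = −p + 6; against Passive: 9p + (-5)(1−p) = 14p − 5.
Setting these equal: −p + 6 = 14p − 5 ⇒ −15p = -11 ⇒ p = 11/15, and the value is (-1)·(11/15) + 6 = 79/15.
For Firm B: with q = P(Aggressive), equating Mid's and Low's payoffs gives −4q + 9 = 11q − 5 ⇒ q = 14/15.

79/15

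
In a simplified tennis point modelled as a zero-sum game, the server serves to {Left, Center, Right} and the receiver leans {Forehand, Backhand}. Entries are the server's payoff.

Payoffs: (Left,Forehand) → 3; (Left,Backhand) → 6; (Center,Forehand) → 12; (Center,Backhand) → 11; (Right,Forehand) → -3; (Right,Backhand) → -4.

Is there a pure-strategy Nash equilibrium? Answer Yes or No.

Yes

Row minima: Left → 3, Center → 11, Right → -4; maximin = 11.
Column maxima: Forehand → 12, Backhand → 11; minimax = 11.
maximin = minimax = 11, so a saddle point exists.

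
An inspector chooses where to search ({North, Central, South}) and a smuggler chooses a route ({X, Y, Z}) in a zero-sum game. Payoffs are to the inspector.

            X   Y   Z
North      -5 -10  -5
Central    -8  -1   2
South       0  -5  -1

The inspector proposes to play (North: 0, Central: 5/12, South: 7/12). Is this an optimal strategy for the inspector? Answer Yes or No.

Yes

Against X this mix gives (5/12)·(-8) + (7/12)·0 = -10/3.
Against Y this mix gives (5/12)·(-1) + (7/12)·(-5) = -10/3.
Against Z this mix gives (5/12)·2 + (7/12)·(-1) = 1/4.
All of the smuggler's active replies (X, Y) yield -10/3, and no column does worse for the inspector. The mix makes the smuggler indifferent and guarantees -10/3, so it is optimal.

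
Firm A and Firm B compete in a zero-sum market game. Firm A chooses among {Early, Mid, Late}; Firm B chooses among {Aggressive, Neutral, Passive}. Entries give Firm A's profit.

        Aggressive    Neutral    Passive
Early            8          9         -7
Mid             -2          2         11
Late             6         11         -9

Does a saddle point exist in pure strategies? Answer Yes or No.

Row minima: Early → -7, Mid → -2, Late → -9; maximin = -2.
Column maxima: Aggressive → 8, Neutral → 11, Passive → 11; minimax = 8.
-2 ≠ 8, so no pure-strategy equilibrium exists.

No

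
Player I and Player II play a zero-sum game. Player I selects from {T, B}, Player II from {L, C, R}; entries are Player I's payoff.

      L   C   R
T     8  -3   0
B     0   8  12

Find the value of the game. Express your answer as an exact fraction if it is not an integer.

Row minima: T → -3, B → 0; maximin = 0.
Column maxima: L → 8, C → 8, R → 12; minimax = 8.
0 ≠ 8, so there is no saddle point; optimal play is mixed.
R is strictly dominated by C (it gives Player I strictly more in every row), so Player II never plays it.
On the remaining 2×2 (T, B vs L, C):
Let Player I play T with probability p. Expected payoff against L: 8p + 0(1−p) = 8p; against C: (-3)p + 8(1−p) = −11p + 8.
Setting these equal: 8p = −11p + 8 ⇒ 19p = 8 ⇒ p = 8/19, and the value is (8)·(8/19) = 64/19.
For Player II: with q = P(L), equating T's and B's payoffs gives 11q − 3 = −8q + 8 ⇒ q = 11/19.

64/19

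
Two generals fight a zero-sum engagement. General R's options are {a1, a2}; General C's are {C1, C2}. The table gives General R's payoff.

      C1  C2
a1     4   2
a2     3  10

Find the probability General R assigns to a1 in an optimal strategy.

Row minima: a1 → 2, a2 → 3; maximin = 3.
Column maxima: C1 → 4, C2 → 10; minimax = 4.
3 ≠ 4, so there is no saddle point; optimal play is mixed.
Let General R play a1 with probability p. Expected payoff against C1: 4p + 3(1−p) = p + 3; against C2: 2p + 10(1−p) = −8p + 10.
Setting these equal: p + 3 = −8p + 10 ⇒ 9p = 7 ⇒ p = 7/9, and the value is (1)·(7/9) + 3 = 34/9.
For General C: with q = P(C1), equating a1's and a2's payoffs gives 2q + 2 = −7q + 10 ⇒ q = 8/9.

7/9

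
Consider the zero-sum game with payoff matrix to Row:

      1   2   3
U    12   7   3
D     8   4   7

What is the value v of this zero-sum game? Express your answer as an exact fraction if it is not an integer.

Row minima: U → 3, D → 4; maximin = 4.
Column maxima: 1 → 12, 2 → 7, 3 → 7; minimax = 7.
4 ≠ 7, so there is no saddle point; optimal play is mixed.
1 is strictly dominated by 2 (it gives Row strictly more in every row), so Column never plays it.
On the remaining 2×2 (U, D vs 2, 3):
Let Row play U with probability p. Expected payoff against 2: 7p + 4(1−p) = 3p + 4; against 3: 3p + 7(1−p) = −4p + 7.
Setting these equal: 3p + 4 = −4p + 7 ⇒ 7p = 3 ⇒ p = 3/7, and the value is (3)·(3/7) + 4 = 37/7.
For Column: with q = P(2), equating U's and D's payoffs gives 4q + 3 = −3q + 7 ⇒ q = 4/7.

37/7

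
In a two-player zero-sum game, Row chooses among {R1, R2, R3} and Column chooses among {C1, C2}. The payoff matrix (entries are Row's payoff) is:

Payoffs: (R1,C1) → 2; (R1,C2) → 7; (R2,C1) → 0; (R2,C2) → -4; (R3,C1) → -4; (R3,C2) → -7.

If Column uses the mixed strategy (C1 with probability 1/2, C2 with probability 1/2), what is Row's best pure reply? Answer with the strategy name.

Expected payoff of R1: (1/2)·2 + (1/2)·7 = 9/2.
Expected payoff of R2: (1/2)·0 + (1/2)·(-4) = -2.
Expected payoff of R3: (1/2)·(-4) + (1/2)·(-7) = -11/2.
The largest is 9/2, so Row's best response is R1.

R1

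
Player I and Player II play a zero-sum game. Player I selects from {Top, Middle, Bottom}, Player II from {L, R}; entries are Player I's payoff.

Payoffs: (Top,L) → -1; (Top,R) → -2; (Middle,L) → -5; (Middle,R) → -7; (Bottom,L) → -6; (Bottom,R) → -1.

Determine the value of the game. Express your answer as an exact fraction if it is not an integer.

Row minima: Top → -2, Middle → -7, Bottom → -6; maximin = -2.
Column maxima: L → -1, R → -1; minimax = -1.
-2 ≠ -1, so there is no saddle point; optimal play is mixed.
Middle is strictly dominated by Top, so Player I never plays it.
On the remaining 2×2 (Top, Bottom vs L, R):
Let Player I play Top with probability p. Expected payoff against L: (-1)p + (-6)(1−p) = 5p − 6; against R: (-2)p + (-1)(1−p) = −p − 1.
Setting these equal: 5p − 6 = −p − 1 ⇒ 6p = 5 ⇒ p = 5/6, and the value is (5)·(5/6) − 6 = -11/6.
For Player II: with q = P(L), equating Top's and Bottom's payoffs gives q − 2 = −5q − 1 ⇒ q = 1/6.

-11/6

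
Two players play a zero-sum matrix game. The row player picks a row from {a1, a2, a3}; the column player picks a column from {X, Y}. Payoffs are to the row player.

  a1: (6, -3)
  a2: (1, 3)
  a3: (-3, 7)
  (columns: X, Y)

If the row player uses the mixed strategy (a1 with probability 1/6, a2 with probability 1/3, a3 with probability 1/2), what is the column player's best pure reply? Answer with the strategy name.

X

If the column player plays X, the row player's expected payoff is (1/6)·6 + (1/3)·1 + (1/2)·(-3) = -1/6.
If the column player plays Y, the row player's expected payoff is (1/6)·(-3) + (1/3)·3 + (1/2)·7 = 4.
The column player minimizes the row player's payoff; the smallest is -1/6, so the best response is X.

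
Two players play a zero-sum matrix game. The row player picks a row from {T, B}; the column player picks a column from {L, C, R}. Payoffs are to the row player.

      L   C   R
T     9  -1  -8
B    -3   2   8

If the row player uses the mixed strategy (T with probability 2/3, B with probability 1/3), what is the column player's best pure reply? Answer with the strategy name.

If the column player plays L, the row player's expected payoff is (2/3)·9 + (1/3)·(-3) = 5.
If the column player plays C, the row player's expected payoff is (2/3)·(-1) + (1/3)·2 = 0.
If the column player plays R, the row player's expected payoff is (2/3)·(-8) + (1/3)·8 = -8/3.
The column player minimizes the row player's payoff; the smallest is -8/3, so the best response is R.

R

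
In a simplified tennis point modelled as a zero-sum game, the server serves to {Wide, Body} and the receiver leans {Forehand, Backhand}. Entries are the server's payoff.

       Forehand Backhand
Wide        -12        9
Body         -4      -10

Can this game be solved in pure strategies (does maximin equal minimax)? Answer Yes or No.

No

Row minima: Wide → -12, Body → -10; maximin = -10.
Column maxima: Forehand → -4, Backhand → 9; minimax = -4.
-10 ≠ -4, so no pure-strategy equilibrium exists.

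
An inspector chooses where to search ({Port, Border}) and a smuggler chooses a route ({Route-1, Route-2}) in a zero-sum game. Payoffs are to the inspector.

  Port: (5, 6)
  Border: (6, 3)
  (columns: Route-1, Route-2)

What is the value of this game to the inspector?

21/4

Row minima: Port → 5, Border → 3; maximin = 5.
Column maxima: Route-1 → 6, Route-2 → 6; minimax = 6.
5 ≠ 6, so there is no saddle point; optimal play is mixed.
Let the inspector play Port with probability p. Expected payoff against Route-1: 5p + 6(1−p) = −p + 6; against Route-2: 6p + 3(1−p) = 3p + 3.
Setting these equal: −p + 6 = 3p + 3 ⇒ −4p = -3 ⇒ p = 3/4, and the value is (-1)·(3/4) + 6 = 21/4.
For the smuggler: with q = P(Route-1), equating Port's and Border's payoffs gives −q + 6 = 3q + 3 ⇒ q = 3/4.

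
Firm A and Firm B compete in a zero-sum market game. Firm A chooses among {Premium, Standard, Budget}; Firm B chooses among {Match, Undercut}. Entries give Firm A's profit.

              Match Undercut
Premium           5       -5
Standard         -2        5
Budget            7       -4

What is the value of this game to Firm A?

Row minima: Premium → -5, Standard → -2, Budget → -4; maximin = -2.
Column maxima: Match → 7, Undercut → 5; minimax = 5.
-2 ≠ 5, so there is no saddle point; optimal play is mixed.
Premium is strictly dominated by Budget, so Firm A never plays it.
On the remaining 2×2 (Standard, Budget vs Match, Undercut):
Let Firm A play Standard with probability p. Expected payoff against Match: (-2)p + 7(1−p) = −9p + 7; against Undercut: 5p + (-4)(1−p) = 9p − 4.
Setting these equal: −9p + 7 = 9p − 4 ⇒ −18p = -11 ⇒ p = 11/18, and the value is (-9)·(11/18) + 7 = 3/2.
For Firm B: with q = P(Match), equating Standard's and Budget's payoffs gives −7q + 5 = 11q − 4 ⇒ q = 1/2.

3/2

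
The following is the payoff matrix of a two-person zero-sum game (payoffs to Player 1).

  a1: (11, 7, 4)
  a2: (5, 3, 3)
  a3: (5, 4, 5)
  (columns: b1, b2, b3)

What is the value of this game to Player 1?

19/4

Row minima: a1 → 4, a2 → 3, a3 → 4; maximin = 4.
Column maxima: b1 → 11, b2 → 7, b3 → 5; minimax = 5.
4 ≠ 5, so there is no saddle point; optimal play is mixed.
a2 is strictly dominated by a1, so Player 1 never plays it.
b1 is strictly dominated by b2 (it gives Player 1 strictly more in every row), so Player 2 never plays it.
On the remaining 2×2 (a1, a3 vs b2, b3):
Let Player 1 play a1 with probability p. Expected payoff against b2: 7p + 4(1−p) = 3p + 4; against b3: 4p + 5(1−p) = −p + 5.
Setting these equal: 3p + 4 = −p + 5 ⇒ 4p = 1 ⇒ p = 1/4, and the value is (3)·(1/4) + 4 = 19/4.
For Player 2: with q = P(b2), equating a1's and a3's payoffs gives 3q + 4 = −q + 5 ⇒ q = 1/4.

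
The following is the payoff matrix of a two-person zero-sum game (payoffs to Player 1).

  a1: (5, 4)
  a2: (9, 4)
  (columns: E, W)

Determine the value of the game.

Row minima: a1 → 4, a2 → 4; maximin = 4.
Column maxima: E → 9, W → 4; minimax = 4.
Since maximin = minimax = 4, there is a saddle point and the value is 4.

4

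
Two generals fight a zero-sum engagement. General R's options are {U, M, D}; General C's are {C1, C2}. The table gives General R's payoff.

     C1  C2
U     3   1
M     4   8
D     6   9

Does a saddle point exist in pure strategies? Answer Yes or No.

Row minima: U → 1, M → 4, D → 6; maximin = 6.
Column maxima: C1 → 6, C2 → 9; minimax = 6.
maximin = minimax = 6, so a saddle point exists.

Yes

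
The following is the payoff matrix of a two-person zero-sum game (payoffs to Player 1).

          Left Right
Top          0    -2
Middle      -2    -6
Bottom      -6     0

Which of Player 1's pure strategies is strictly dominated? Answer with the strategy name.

Top gives a strictly higher payoff than Middle against every column: 0 > -2, -2 > -6.
So Middle is strictly dominated and Player 1 never plays it.

Middle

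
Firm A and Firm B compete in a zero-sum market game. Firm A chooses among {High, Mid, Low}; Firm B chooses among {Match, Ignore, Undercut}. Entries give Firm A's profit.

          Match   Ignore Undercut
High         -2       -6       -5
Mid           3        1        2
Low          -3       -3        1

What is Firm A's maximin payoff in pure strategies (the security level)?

Row minima: High → -6, Mid → 1, Low → -3.
The best of these is 1.

1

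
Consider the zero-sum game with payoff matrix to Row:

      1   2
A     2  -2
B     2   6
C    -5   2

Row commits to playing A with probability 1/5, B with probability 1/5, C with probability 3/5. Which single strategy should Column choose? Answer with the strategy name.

If Column plays 1, Row's expected payoff is (1/5)·2 + (1/5)·2 + (3/5)·(-5) = -11/5.
If Column plays 2, Row's expected payoff is (1/5)·(-2) + (1/5)·6 + (3/5)·2 = 2.
Column minimizes Row's payoff; the smallest is -11/5, so the best response is 1.

1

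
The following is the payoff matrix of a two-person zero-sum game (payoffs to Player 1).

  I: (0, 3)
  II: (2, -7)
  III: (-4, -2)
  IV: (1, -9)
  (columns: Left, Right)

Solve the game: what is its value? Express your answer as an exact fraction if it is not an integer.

Row minima: I → 0, II → -7, III → -4, IV → -9; maximin = 0.
Column maxima: Left → 2, Right → 3; minimax = 2.
0 ≠ 2, so there is no saddle point; optimal play is mixed.
III is strictly dominated by I, so Player 1 never plays it.
IV is strictly dominated by II, so Player 1 never plays it.
On the remaining 2×2 (I, II vs Left, Right):
Let Player 1 play I with probability p. Expected payoff against Left: 0p + 2(1−p) = −2p + 2; against Right: 3p + (-7)(1−p) = 10p − 7.
Setting these equal: −2p + 2 = 10p − 7 ⇒ −12p = -9 ⇒ p = 3/4, and the value is (-2)·(3/4) + 2 = 1/2.
For Player 2: with q = P(Left), equating I's and II's payoffs gives −3q + 3 = 9q − 7 ⇒ q = 5/6.

1/2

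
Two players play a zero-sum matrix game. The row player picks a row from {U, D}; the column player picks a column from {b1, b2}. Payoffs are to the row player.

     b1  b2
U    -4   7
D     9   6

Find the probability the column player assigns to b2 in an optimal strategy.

Row minima: U → -4, D → 6; maximin = 6.
Column maxima: b1 → 9, b2 → 7; minimax = 7.
6 ≠ 7, so there is no saddle point; optimal play is mixed.
Let the row player play U with probability p. Expected payoff against b1: (-4)p + 9(1−p) = −13p + 9; against b2: 7p + 6(1−p) = p + 6.
Setting these equal: −13p + 9 = p + 6 ⇒ −14p = -3 ⇒ p = 3/14, and the value is (-13)·(3/14) + 9 = 87/14.
For the column player: with q = P(b1), equating U's and D's payoffs gives −11q + 7 = 3q + 6 ⇒ q = 1/14.

13/14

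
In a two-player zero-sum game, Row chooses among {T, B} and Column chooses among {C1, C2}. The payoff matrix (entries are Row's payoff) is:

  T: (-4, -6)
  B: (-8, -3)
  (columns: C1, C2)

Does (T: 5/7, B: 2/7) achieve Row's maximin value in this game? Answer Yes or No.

Yes

Against C1 this mix gives (5/7)·(-4) + (2/7)·(-8) = -36/7.
Against C2 this mix gives (5/7)·(-6) + (2/7)·(-3) = -36/7.
All of Column's active replies (C1, C2) yield -36/7, and no column does worse for Row. The mix makes Column indifferent and guarantees -36/7, so it is optimal.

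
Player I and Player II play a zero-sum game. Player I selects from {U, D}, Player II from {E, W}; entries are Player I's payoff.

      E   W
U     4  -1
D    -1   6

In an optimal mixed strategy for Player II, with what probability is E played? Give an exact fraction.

Row minima: U → -1, D → -1; maximin = -1.
Column maxima: E → 4, W → 6; minimax = 4.
-1 ≠ 4, so there is no saddle point; optimal play is mixed.
Let Player I play U with probability p. Expected payoff against E: 4p + (-1)(1−p) = 5p − 1; against W: (-1)p + 6(1−p) = −7p + 6.
Setting these equal: 5p − 1 = −7p + 6 ⇒ 12p = 7 ⇒ p = 7/12, and the value is (5)·(7/12) − 1 = 23/12.
For Player II: with q = P(E), equating U's and D's payoffs gives 5q − 1 = −7q + 6 ⇒ q = 7/12.

7/12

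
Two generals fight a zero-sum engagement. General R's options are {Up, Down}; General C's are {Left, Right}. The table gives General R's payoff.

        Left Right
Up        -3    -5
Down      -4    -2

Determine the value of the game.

-7/2

Row minima: Up → -5, Down → -4; maximin = -4.
Column maxima: Left → -3, Right → -2; minimax = -3.
-4 ≠ -3, so there is no saddle point; optimal play is mixed.
Let General R play Up with probability p. Expected payoff against Left: (-3)p + (-4)(1−p) = p − 4; against Right: (-5)p + (-2)(1−p) = −3p − 2.
Setting these equal: p − 4 = −3p − 2 ⇒ 4p = 2 ⇒ p = 1/2, and the value is (1)·(1/2) − 4 = -7/2.
For General C: with q = P(Left), equating Up's and Down's payoffs gives 2q − 5 = −2q − 2 ⇒ q = 3/4.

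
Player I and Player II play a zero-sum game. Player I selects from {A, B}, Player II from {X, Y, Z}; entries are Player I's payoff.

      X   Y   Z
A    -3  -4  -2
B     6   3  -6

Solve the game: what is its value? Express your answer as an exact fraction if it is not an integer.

-30/11

Row minima: A → -4, B → -6; maximin = -4.
Column maxima: X → 6, Y → 3, Z → -2; minimax = -2.
-4 ≠ -2, so there is no saddle point; optimal play is mixed.
X is strictly dominated by Y (it gives Player I strictly more in every row), so Player II never plays it.
On the remaining 2×2 (A, B vs Y, Z):
Let Player I play A with probability p. Expected payoff against Y: (-4)p + 3(1−p) = −7p + 3; against Z: (-2)p + (-6)(1−p) = 4p − 6.
Setting these equal: −7p + 3 = 4p − 6 ⇒ −11p = -9 ⇒ p = 9/11, and the value is (-7)·(9/11) + 3 = -30/11.
For Player II: with q = P(Y), equating A's and B's payoffs gives −2q − 2 = 9q − 6 ⇒ q = 4/11.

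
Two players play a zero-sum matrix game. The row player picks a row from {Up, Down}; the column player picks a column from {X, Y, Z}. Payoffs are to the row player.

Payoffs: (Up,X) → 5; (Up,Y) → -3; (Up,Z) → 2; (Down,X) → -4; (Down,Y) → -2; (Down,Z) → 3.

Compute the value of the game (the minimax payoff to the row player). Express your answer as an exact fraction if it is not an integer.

Row minima: Up → -3, Down → -4; maximin = -3.
Column maxima: X → 5, Y → -2, Z → 3; minimax = -2.
-3 ≠ -2, so there is no saddle point; optimal play is mixed.
Z is strictly dominated by Y (it gives the row player strictly more in every row), so the column player never plays it.
On the remaining 2×2 (Up, Down vs X, Y):
Let the row player play Up with probability p. Expected payoff against X: 5p + (-4)(1−p) = 9p − 4; against Y: (-3)p + (-2)(1−p) = −p − 2.
Setting these equal: 9p − 4 = −p − 2 ⇒ 10p = 2 ⇒ p = 1/5, and the value is (9)·(1/5) − 4 = -11/5.
For the column player: with q = P(X), equating Up's and Down's payoffs gives 8q − 3 = −2q − 2 ⇒ q = 1/10.

-11/5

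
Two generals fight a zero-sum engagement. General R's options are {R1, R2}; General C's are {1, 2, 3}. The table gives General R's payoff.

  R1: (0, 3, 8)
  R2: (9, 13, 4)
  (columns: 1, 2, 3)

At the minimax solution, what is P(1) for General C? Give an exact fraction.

Row minima: R1 → 0, R2 → 4; maximin = 4.
Column maxima: 1 → 9, 2 → 13, 3 → 8; minimax = 8.
4 ≠ 8, so there is no saddle point; optimal play is mixed.
2 is strictly dominated by 1 (it gives General R strictly more in every row), so General C never plays it.
On the remaining 2×2 (R1, R2 vs 1, 3):
Let General R play R1 with probability p. Expected payoff against 1: 0p + 9(1−p) = −9p + 9; against 3: 8p + 4(1−p) = 4p + 4.
Setting these equal: −9p + 9 = 4p + 4 ⇒ −13p = -5 ⇒ p = 5/13, and the value is (-9)·(5/13) + 9 = 72/13.
For General C: with q = P(1), equating R1's and R2's payoffs gives −8q + 8 = 5q + 4 ⇒ q = 4/13.

4/13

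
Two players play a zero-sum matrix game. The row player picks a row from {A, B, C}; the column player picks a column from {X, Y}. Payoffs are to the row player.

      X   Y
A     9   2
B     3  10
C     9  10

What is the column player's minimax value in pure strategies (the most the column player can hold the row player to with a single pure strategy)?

Column maxima: X → 9, Y → 10.
The smallest of these is 9.

9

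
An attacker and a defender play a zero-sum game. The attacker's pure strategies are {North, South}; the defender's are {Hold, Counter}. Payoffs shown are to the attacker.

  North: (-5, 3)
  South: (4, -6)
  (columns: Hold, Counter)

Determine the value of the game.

-1

Row minima: North → -5, South → -6; maximin = -5.
Column maxima: Hold → 4, Counter → 3; minimax = 3.
-5 ≠ 3, so there is no saddle point; optimal play is mixed.
Let the attacker play North with probability p. Expected payoff against Hold: (-5)p + 4(1−p) = −9p + 4; against Counter: 3p + (-6)(1−p) = 9p − 6.
Setting these equal: −9p + 4 = 9p − 6 ⇒ −18p = -10 ⇒ p = 5/9, and the value is (-9)·(5/9) + 4 = -1.
For the defender: with q = P(Hold), equating North's and South's payoffs gives −8q + 3 = 10q − 6 ⇒ q = 1/2.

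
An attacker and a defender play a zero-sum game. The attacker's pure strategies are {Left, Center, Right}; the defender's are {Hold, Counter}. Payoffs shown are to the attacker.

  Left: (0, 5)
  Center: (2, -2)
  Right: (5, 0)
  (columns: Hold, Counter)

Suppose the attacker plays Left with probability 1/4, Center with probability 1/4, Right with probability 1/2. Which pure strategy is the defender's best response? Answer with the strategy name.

If the defender plays Hold, the attacker's expected payoff is (1/4)·0 + (1/4)·2 + (1/2)·5 = 3.
If the defender plays Counter, the attacker's expected payoff is (1/4)·5 + (1/4)·(-2) + (1/2)·0 = 3/4.
The defender minimizes the attacker's payoff; the smallest is 3/4, so the best response is Counter.

Counter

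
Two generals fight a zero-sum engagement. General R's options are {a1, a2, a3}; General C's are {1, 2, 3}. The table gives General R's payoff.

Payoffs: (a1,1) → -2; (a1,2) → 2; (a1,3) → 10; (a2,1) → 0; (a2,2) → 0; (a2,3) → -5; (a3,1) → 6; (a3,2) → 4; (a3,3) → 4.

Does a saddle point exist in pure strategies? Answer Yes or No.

Row minima: a1 → -2, a2 → -5, a3 → 4; maximin = 4.
Column maxima: 1 → 6, 2 → 4, 3 → 10; minimax = 4.
maximin = minimax = 4, so a saddle point exists.

Yes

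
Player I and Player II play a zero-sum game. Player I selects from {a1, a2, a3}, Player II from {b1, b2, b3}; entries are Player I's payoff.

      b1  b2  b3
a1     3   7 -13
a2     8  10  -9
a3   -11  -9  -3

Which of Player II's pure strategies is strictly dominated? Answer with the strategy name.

b2

b1 holds Player I's payoff strictly below b2 in every row: 3 < 7, 8 < 10, -11 < -9.
So b2 is strictly dominated for Player II.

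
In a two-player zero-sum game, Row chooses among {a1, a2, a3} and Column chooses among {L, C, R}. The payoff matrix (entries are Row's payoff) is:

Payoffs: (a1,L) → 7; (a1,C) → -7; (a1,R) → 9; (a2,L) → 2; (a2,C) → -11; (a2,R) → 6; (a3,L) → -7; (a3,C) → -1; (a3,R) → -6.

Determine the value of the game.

Row minima: a1 → -7, a2 → -11, a3 → -7; maximin = -7.
Column maxima: L → 7, C → -1, R → 9; minimax = -1.
-7 ≠ -1, so there is no saddle point; optimal play is mixed.
a2 is strictly dominated by a1, so Row never plays it.
R is strictly dominated by L (it gives Row strictly more in every row), so Column never plays it.
On the remaining 2×2 (a1, a3 vs L, C):
Let Row play a1 with probability p. Expected payoff against L: 7p + (-7)(1−p) = 14p − 7; against C: (-7)p + (-1)(1−p) = −6p − 1.
Setting these equal: 14p − 7 = −6p − 1 ⇒ 20p = 6 ⇒ p = 3/10, and the value is (14)·(3/10) − 7 = -14/5.
For Column: with q = P(L), equating a1's and a3's payoffs gives 14q − 7 = −6q − 1 ⇒ q = 3/10.

-14/5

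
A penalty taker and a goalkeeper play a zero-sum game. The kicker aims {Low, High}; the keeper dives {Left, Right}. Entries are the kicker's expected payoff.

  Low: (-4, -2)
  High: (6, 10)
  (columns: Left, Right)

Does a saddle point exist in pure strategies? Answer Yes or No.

Row minima: Low → -4, High → 6; maximin = 6.
Column maxima: Left → 6, Right → 10; minimax = 6.
maximin = minimax = 6, so a saddle point exists.

Yes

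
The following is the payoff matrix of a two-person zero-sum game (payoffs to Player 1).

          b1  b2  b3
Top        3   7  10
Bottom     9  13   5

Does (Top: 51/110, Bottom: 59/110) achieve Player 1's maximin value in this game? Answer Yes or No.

No

Against b1 this mix gives (51/110)·3 + (59/110)·9 = 342/55.
Against b2 this mix gives (51/110)·7 + (59/110)·13 = 562/55.
Against b3 this mix gives (51/110)·10 + (59/110)·5 = 161/22.
Player 2 will play b1, holding Player 1 to 342/55. Shifting weight toward the row that does better against b1 would raise this floor (the equalizing mix achieves 75/11 against both b1 and b3), so the proposed strategy is not optimal.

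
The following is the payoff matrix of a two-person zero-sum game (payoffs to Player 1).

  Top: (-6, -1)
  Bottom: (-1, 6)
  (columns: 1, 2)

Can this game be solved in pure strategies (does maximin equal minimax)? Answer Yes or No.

Row minima: Top → -6, Bottom → -1; maximin = -1.
Column maxima: 1 → -1, 2 → 6; minimax = -1.
maximin = minimax = -1, so a saddle point exists.

Yes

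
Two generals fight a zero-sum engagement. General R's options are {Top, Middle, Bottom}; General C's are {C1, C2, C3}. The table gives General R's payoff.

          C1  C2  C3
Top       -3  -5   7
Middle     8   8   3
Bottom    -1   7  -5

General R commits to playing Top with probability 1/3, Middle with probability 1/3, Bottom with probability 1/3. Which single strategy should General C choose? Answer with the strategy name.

C1

If General C plays C1, General R's expected payoff is (1/3)·(-3) + (1/3)·8 + (1/3)·(-1) = 4/3.
If General C plays C2, General R's expected payoff is (1/3)·(-5) + (1/3)·8 + (1/3)·7 = 10/3.
If General C plays C3, General R's expected payoff is (1/3)·7 + (1/3)·3 + (1/3)·(-5) = 5/3.
General C minimizes General R's payoff; the smallest is 4/3, so the best response is C1.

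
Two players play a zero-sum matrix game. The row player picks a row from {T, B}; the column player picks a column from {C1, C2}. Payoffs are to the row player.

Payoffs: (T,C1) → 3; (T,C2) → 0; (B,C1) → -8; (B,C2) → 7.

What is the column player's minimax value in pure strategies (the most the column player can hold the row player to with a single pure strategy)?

3

Column maxima: C1 → 3, C2 → 7.
The smallest of these is 3.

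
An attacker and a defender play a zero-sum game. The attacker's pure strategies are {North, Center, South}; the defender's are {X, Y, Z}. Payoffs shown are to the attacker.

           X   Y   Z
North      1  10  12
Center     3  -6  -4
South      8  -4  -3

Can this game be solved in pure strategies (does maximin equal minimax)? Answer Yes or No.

No

Row minima: North → 1, Center → -6, South → -4; maximin = 1.
Column maxima: X → 8, Y → 10, Z → 12; minimax = 8.
1 ≠ 8, so no pure-strategy equilibrium exists.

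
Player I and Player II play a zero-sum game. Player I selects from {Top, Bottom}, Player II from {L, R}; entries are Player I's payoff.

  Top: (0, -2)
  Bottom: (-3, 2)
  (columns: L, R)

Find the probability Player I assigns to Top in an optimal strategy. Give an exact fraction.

Row minima: Top → -2, Bottom → -3; maximin = -2.
Column maxima: L → 0, R → 2; minimax = 0.
-2 ≠ 0, so there is no saddle point; optimal play is mixed.
Let Player I play Top with probability p. Expected payoff against L: 0p + (-3)(1−p) = 3p − 3; against R: (-2)p + 2(1−p) = −4p + 2.
Setting these equal: 3p − 3 = −4p + 2 ⇒ 7p = 5 ⇒ p = 5/7, and the value is (3)·(5/7) − 3 = -6/7.
For Player II: with q = P(L), equating Top's and Bottom's payoffs gives 2q − 2 = −5q + 2 ⇒ q = 4/7.

5/7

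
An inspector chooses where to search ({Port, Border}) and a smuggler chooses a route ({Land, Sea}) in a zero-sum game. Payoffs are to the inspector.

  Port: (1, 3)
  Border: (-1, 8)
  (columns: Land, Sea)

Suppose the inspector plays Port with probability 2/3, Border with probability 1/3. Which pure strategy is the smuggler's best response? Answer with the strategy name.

Land

If the smuggler plays Land, the inspector's expected payoff is (2/3)·1 + (1/3)·(-1) = 1/3.
If the smuggler plays Sea, the inspector's expected payoff is (2/3)·3 + (1/3)·8 = 14/3.
The smuggler minimizes the inspector's payoff; the smallest is 1/3, so the best response is Land.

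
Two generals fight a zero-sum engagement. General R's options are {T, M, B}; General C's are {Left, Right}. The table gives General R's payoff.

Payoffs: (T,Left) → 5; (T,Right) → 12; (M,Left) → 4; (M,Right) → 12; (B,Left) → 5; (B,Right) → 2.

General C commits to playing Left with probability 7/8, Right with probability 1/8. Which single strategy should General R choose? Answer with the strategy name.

Expected payoff of T: (7/8)·5 + (1/8)·12 = 47/8.
Expected payoff of M: (7/8)·4 + (1/8)·12 = 5.
Expected payoff of B: (7/8)·5 + (1/8)·2 = 37/8.
The largest is 47/8, so General R's best response is T.

T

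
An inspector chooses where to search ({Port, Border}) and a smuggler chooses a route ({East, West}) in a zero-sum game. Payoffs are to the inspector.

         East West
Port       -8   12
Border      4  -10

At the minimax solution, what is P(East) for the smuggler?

Row minima: Port → -8, Border → -10; maximin = -8.
Column maxima: East → 4, West → 12; minimax = 4.
-8 ≠ 4, so there is no saddle point; optimal play is mixed.
Let the inspector play Port with probability p. Expected payoff against East: (-8)p + 4(1−p) = −12p + 4; against West: 12p + (-10)(1−p) = 22p − 10.
Setting these equal: −12p + 4 = 22p − 10 ⇒ −34p = -14 ⇒ p = 7/17, and the value is (-12)·(7/17) + 4 = -16/17.
For the smuggler: with q = P(East), equating Port's and Border's payoffs gives −20q + 12 = 14q − 10 ⇒ q = 11/17.

11/17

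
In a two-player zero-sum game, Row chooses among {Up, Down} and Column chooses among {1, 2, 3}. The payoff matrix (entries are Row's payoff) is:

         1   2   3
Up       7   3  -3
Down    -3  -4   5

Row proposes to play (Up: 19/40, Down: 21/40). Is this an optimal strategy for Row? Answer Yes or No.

Against 1 this mix gives (19/40)·7 + (21/40)·(-3) = 7/4.
Against 2 this mix gives (19/40)·3 + (21/40)·(-4) = -27/40.
Against 3 this mix gives (19/40)·(-3) + (21/40)·5 = 6/5.
Column will play 2, holding Row to -27/40. Shifting weight toward the row that does better against 2 would raise this floor (the equalizing mix achieves 1/5 against both 2 and 3), so the proposed strategy is not optimal.

No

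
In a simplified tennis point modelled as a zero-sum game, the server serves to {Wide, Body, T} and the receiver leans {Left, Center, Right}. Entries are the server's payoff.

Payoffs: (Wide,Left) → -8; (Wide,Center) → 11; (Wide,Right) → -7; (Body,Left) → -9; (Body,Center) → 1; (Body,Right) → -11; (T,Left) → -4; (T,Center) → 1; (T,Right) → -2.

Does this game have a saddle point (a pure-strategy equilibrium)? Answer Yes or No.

Yes

Row minima: Wide → -8, Body → -11, T → -4; maximin = -4.
Column maxima: Left → -4, Center → 11, Right → -2; minimax = -4.
maximin = minimax = -4, so a saddle point exists.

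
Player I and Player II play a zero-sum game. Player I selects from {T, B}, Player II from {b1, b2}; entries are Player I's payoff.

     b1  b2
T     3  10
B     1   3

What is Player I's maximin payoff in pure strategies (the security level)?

Row minima: T → 3, B → 1.
The best of these is 3.

3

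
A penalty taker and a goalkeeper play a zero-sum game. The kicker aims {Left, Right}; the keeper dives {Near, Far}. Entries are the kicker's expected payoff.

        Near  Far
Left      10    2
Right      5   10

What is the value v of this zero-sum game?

90/13

Row minima: Left → 2, Right → 5; maximin = 5.
Column maxima: Near → 10, Far → 10; minimax = 10.
5 ≠ 10, so there is no saddle point; optimal play is mixed.
Let the kicker play Left with probability p. Expected payoff against Near: 10p + 5(1−p) = 5p + 5; against Far: 2p + 10(1−p) = −8p + 10.
Setting these equal: 5p + 5 = −8p + 10 ⇒ 13p = 5 ⇒ p = 5/13, and the value is (5)·(5/13) + 5 = 90/13.
For the keeper: with q = P(Near), equating Left's and Right's payoffs gives 8q + 2 = −5q + 10 ⇒ q = 8/13.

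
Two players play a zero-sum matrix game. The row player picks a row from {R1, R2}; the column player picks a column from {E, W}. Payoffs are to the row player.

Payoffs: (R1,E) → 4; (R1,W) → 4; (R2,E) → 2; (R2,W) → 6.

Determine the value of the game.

Row minima: R1 → 4, R2 → 2; maximin = 4.
Column maxima: E → 4, W → 6; minimax = 4.
Since maximin = minimax = 4, there is a saddle point and the value is 4.

4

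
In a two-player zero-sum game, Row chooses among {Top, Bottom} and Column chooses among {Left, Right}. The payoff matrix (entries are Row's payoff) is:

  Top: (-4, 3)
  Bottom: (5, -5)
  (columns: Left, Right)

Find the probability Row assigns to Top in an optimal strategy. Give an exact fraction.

Row minima: Top → -4, Bottom → -5; maximin = -4.
Column maxima: Left → 5, Right → 3; minimax = 3.
-4 ≠ 3, so there is no saddle point; optimal play is mixed.
Let Row play Top with probability p. Expected payoff against Left: (-4)p + 5(1−p) = −9p + 5; against Right: 3p + (-5)(1−p) = 8p − 5.
Setting these equal: −9p + 5 = 8p − 5 ⇒ −17p = -10 ⇒ p = 10/17, and the value is (-9)·(10/17) + 5 = -5/17.
For Column: with q = P(Left), equating Top's and Bottom's payoffs gives −7q + 3 = 10q − 5 ⇒ q = 8/17.

10/17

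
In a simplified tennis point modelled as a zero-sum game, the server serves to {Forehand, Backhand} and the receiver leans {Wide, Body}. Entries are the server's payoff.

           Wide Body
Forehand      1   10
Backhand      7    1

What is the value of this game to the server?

23/5

Row minima: Forehand → 1, Backhand → 1; maximin = 1.
Column maxima: Wide → 7, Body → 10; minimax = 7.
1 ≠ 7, so there is no saddle point; optimal play is mixed.
Let the server play Forehand with probability p. Expected payoff against Wide: 1p + 7(1−p) = −6p + 7; against Body: 10p + 1(1−p) = 9p + 1.
Setting these equal: −6p + 7 = 9p + 1 ⇒ −15p = -6 ⇒ p = 2/5, and the value is (-6)·(2/5) + 7 = 23/5.
For the receiver: with q = P(Wide), equating Forehand's and Backhand's payoffs gives −9q + 10 = 6q + 1 ⇒ q = 3/5.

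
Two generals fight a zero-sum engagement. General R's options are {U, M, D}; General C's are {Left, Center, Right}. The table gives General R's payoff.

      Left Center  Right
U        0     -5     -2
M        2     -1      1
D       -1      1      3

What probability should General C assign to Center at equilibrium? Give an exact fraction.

Row minima: U → -5, M → -1, D → -1; maximin = -1.
Column maxima: Left → 2, Center → 1, Right → 3; minimax = 1.
-1 ≠ 1, so there is no saddle point; optimal play is mixed.
U is strictly dominated by M, so General R never plays it.
Right is strictly dominated by Center (it gives General R strictly more in every row), so General C never plays it.
On the remaining 2×2 (M, D vs Left, Center):
Let General R play M with probability p. Expected payoff against Left: 2p + (-1)(1−p) = 3p − 1; against Center: (-1)p + 1(1−p) = −2p + 1.
Setting these equal: 3p − 1 = −2p + 1 ⇒ 5p = 2 ⇒ p = 2/5, and the value is (3)·(2/5) − 1 = 1/5.
For General C: with q = P(Left), equating M's and D's payoffs gives 3q − 1 = −2q + 1 ⇒ q = 2/5.

3/5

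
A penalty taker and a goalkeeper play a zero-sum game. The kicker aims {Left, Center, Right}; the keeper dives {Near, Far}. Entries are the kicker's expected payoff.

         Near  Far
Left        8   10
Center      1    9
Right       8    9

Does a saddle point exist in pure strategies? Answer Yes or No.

Yes

Row minima: Left → 8, Center → 1, Right → 8; maximin = 8.
Column maxima: Near → 8, Far → 10; minimax = 8.
maximin = minimax = 8, so a saddle point exists.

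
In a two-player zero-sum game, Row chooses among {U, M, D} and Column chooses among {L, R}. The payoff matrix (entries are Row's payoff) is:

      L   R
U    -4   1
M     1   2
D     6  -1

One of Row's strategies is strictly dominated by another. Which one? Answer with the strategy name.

U

M gives a strictly higher payoff than U against every column: 1 > -4, 2 > 1.
So U is strictly dominated and Row never plays it.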